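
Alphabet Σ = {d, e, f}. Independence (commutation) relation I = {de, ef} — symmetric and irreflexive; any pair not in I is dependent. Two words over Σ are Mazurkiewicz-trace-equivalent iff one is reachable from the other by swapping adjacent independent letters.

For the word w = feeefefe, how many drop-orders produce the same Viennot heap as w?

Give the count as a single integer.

piece 0:f — minimal
piece 1:e — minimal
piece 2:e rests on {1:e}
piece 3:e rests on {2:e}
piece 4:f rests on {0:f}
piece 5:e rests on {3:e}
piece 6:f rests on {4:f}
piece 7:e rests on {5:e}
minimal pieces: {0:f, 1:e}
ways to finish when only these pieces remain (= sum over removing one remaining piece with nothing left below it):
  1 left: {6}→1  {7}→1
  2 left: {4,6}→1  {5,7}→1  {6,7}→2
  3 left: {0,4,6}→1  {3,5,7}→1  {4,6,7}→3  {5,6,7}→3
  4 left: {0,4,6,7}→4  {2,3,5,7}→1  {3,5,6,7}→4  {4,5,6,7}→6
  5 left: {0,4,5,6,7}→10  {1,2,3,5,7}→1  {2,3,5,6,7}→5  {3,4,5,6,7}→10
  6 left: {0,3,4,5,6,7}→20  {1,2,3,5,6,7}→6  {2,3,4,5,6,7}→15
  placing 0:f first → 21 extensions
  placing 1:e first → 35 extensions
total linear extensions = 56

56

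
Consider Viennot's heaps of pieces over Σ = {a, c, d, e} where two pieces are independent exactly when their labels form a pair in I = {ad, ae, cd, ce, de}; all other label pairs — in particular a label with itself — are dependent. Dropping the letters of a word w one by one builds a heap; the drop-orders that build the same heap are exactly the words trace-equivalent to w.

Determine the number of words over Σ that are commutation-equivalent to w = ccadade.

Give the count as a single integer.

piece 0:c — minimal
piece 1:c rests on {0:c}
piece 2:a rests on {1:c}
piece 3:d — minimal
piece 4:a rests on {2:a}
piece 5:d rests on {3:d}
piece 6:e — minimal
minimal pieces: {0:c, 3:d, 6:e}
ways to finish when only these pieces remain (= sum over removing one remaining piece with nothing left below it):
  1 left: {4}→1  {5}→1  {6}→1
  2 left: {2,4}→1  {3,5}→1  {4,5}→2  {4,6}→2  {5,6}→2
  3 left: {1,2,4}→1  {2,4,5}→3  {2,4,6}→3  {3,4,5}→3  {3,5,6}→3  {4,5,6}→6
  4 left: {0,1,2,4}→1  {1,2,4,5}→4  {1,2,4,6}→4  {2,3,4,5}→6  {2,4,5,6}→12  {3,4,5,6}→12
  5 left: {0,1,2,4,5}→5  {0,1,2,4,6}→5  {1,2,3,4,5}→10  {1,2,4,5,6}→20  {2,3,4,5,6}→30
  placing 0:c first → 60 extensions
  placing 3:d first → 30 extensions
  placing 6:e first → 15 extensions
total linear extensions = 105

105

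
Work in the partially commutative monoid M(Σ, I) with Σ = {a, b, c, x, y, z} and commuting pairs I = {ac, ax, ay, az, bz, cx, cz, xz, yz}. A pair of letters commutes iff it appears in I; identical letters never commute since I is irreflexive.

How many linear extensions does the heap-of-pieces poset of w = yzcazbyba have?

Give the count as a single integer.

108

piece 0:y — minimal
piece 1:z — minimal
piece 2:c rests on {0:y}
piece 3:a — minimal
piece 4:z rests on {1:z}
piece 5:b rests on {2:c, 3:a}
piece 6:y rests on {5:b}
piece 7:b rests on {6:y}
piece 8:a rests on {7:b}
minimal pieces: {0:y, 1:z, 3:a}
ways to finish when only these pieces remain (= sum over removing one remaining piece with nothing left below it):
  1 left: {4}→1  {8}→1
  2 left: {1,4}→1  {4,8}→2  {7,8}→1
  3 left: {1,4,8}→3  {4,7,8}→3  {6,7,8}→1
  4 left: {1,4,7,8}→6  {4,6,7,8}→4  {5,6,7,8}→1
  5 left: {1,4,6,7,8}→10  {2,5,6,7,8}→1  {3,5,6,7,8}→1  {4,5,6,7,8}→5
  6 left: {0,2,5,6,7,8}→1  {1,4,5,6,7,8}→15  {2,3,5,6,7,8}→2  {2,4,5,6,7,8}→6  {3,4,5,6,7,8}→6
  7 left: {0,2,3,5,6,7,8}→3  {0,2,4,5,6,7,8}→7  {1,2,4,5,6,7,8}→21  {1,3,4,5,6,7,8}→21  {2,3,4,5,6,7,8}→14
  placing 0:y first → 56 extensions
  placing 1:z first → 24 extensions
  placing 3:a first → 28 extensions
total linear extensions = 108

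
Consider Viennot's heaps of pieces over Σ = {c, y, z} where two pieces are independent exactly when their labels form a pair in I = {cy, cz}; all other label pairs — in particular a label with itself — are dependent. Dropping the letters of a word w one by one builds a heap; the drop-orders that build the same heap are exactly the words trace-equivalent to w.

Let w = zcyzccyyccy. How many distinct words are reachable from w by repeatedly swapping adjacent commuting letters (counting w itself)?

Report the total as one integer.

462

piece 0:z — minimal
piece 1:c — minimal
piece 2:y rests on {0:z}
piece 3:z rests on {2:y}
piece 4:c rests on {1:c}
piece 5:c rests on {4:c}
piece 6:y rests on {3:z}
piece 7:y rests on {6:y}
piece 8:c rests on {5:c}
piece 9:c rests on {8:c}
piece 10:y rests on {7:y}
minimal pieces: {0:z, 1:c}
ways to finish when only these pieces remain (= sum over removing one remaining piece with nothing left below it):
  1 left: {9}→1  {10}→1
  2 left: {7,10}→1  {8,9}→1  {9,10}→2
  3 left: {5,8,9}→1  {6,7,10}→1  {7,9,10}→3  {8,9,10}→3
  4 left: {3,6,7,10}→1  {4,5,8,9}→1  {5,8,9,10}→4  {6,7,9,10}→4  {7,8,9,10}→6
  5 left: {1,4,5,8,9}→1  {2,3,6,7,10}→1  {3,6,7,9,10}→5  {4,5,8,9,10}→5  {5,7,8,9,10}→10  {6,7,8,9,10}→10
  6 left: {0,2,3,6,7,10}→1  {1,4,5,8,9,10}→6  {2,3,6,7,9,10}→6  {3,6,7,8,9,10}→15  {4,5,7,8,9,10}→15  {5,6,7,8,9,10}→20
  7 left: {0,2,3,6,7,9,10}→7  {1,4,5,7,8,9,10}→21  {2,3,6,7,8,9,10}→21  {3,5,6,7,8,9,10}→35  {4,5,6,7,8,9,10}→35
  8 left: {0,2,3,6,7,8,9,10}→28  {1,4,5,6,7,8,9,10}→56  {2,3,5,6,7,8,9,10}→56  {3,4,5,6,7,8,9,10}→70
  9 left: {0,2,3,5,6,7,8,9,10}→84  {1,3,4,5,6,7,8,9,10}→126  {2,3,4,5,6,7,8,9,10}→126
  placing 0:z first → 252 extensions
  placing 1:c first → 210 extensions
total linear extensions = 462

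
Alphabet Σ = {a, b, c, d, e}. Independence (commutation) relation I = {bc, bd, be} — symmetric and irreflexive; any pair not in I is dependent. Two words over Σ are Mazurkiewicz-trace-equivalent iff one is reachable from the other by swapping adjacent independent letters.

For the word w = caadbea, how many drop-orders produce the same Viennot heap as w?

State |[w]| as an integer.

0(c) covers ∅
1(a) covers 0:c
2(a) covers 1:a
3(d) covers 2:a
4(b) covers 2:a
5(e) covers 3:d
6(a) covers 4:b, 5:e
floor of heap: 0:c
completions by unplaced set U, small U first (add the entries for U minus each lowest piece of U):
  |U|=1: {6}:1
  |U|=2: {4,6}:1  {5,6}:1
  |U|=3: {3,5,6}:1  {4,5,6}:2
  |U|=4: {3,4,5,6}:3
  |U|=5: {2,3,4,5,6}:3
  start at 0(c): 3

3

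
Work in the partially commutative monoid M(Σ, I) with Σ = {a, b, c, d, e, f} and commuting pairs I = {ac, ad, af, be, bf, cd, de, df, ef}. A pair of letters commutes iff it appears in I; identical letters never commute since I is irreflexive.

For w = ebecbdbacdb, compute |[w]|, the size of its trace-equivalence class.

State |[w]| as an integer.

18

0(e) covers ∅
1(b) covers ∅
2(e) covers 0:e
3(c) covers 1:b, 2:e
4(b) covers 3:c
5(d) covers 4:b
6(b) covers 5:d
7(a) covers 6:b
8(c) covers 6:b
9(d) covers 6:b
10(b) covers 7:a, 8:c, 9:d
floor of heap: 0:e, 1:b
completions by unplaced set U, small U first (add the entries for U minus each lowest piece of U):
  |U|=1: {10}:1
  |U|=2: {7,10}:1  {8,10}:1  {9,10}:1
  |U|=3: {7,8,10}:2  {7,9,10}:2  {8,9,10}:2
  |U|=4: {7,8,9,10}:6
  |U|=5: {6,7,8,9,10}:6
  |U|=6: {5,6,7,8,9,10}:6
  |U|=7: {4,5,6,7,8,9,10}:6
  |U|=8: {3,4,5,6,7,8,9,10}:6
  |U|=9: {1,3,4,5,6,7,8,9,10}:6  {2,3,4,5,6,7,8,9,10}:6
  start at 0(e): 12
  start at 1(b): 6
sum over floor = 18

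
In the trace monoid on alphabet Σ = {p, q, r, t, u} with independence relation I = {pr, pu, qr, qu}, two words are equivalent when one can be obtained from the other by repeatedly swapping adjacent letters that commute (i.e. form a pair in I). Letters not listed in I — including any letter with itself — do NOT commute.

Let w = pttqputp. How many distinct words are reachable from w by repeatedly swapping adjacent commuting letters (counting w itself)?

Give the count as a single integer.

3

0(p) covers ∅
1(t) covers 0:p
2(t) covers 1:t
3(q) covers 2:t
4(p) covers 3:q
5(u) covers 2:t
6(t) covers 4:p, 5:u
7(p) covers 6:t
floor of heap: 0:p
completions by unplaced set U, small U first (add the entries for U minus each lowest piece of U):
  |U|=1: {7}:1
  |U|=2: {6,7}:1
  |U|=3: {4,6,7}:1  {5,6,7}:1
  |U|=4: {3,4,6,7}:1  {4,5,6,7}:2
  |U|=5: {3,4,5,6,7}:3
  |U|=6: {2,3,4,5,6,7}:3
  start at 0(p): 3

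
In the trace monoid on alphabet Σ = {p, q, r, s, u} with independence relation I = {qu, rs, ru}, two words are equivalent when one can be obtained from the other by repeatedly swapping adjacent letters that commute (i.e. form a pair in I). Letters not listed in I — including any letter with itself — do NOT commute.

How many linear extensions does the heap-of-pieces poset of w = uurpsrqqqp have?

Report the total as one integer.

6

piece 0:u — minimal
piece 1:u rests on {0:u}
piece 2:r — minimal
piece 3:p rests on {1:u, 2:r}
piece 4:s rests on {3:p}
piece 5:r rests on {3:p}
piece 6:q rests on {4:s, 5:r}
piece 7:q rests on {6:q}
piece 8:q rests on {7:q}
piece 9:p rests on {8:q}
minimal pieces: {0:u, 2:r}
ways to finish when only these pieces remain (= sum over removing one remaining piece with nothing left below it):
  1 left: {9}→1
  2 left: {8,9}→1
  3 left: {7,8,9}→1
  4 left: {6,7,8,9}→1
  5 left: {4,6,7,8,9}→1  {5,6,7,8,9}→1
  6 left: {4,5,6,7,8,9}→2
  7 left: {3,4,5,6,7,8,9}→2
  8 left: {1,3,4,5,6,7,8,9}→2  {2,3,4,5,6,7,8,9}→2
  placing 0:u first → 4 extensions
  placing 2:r first → 2 extensions
total linear extensions = 6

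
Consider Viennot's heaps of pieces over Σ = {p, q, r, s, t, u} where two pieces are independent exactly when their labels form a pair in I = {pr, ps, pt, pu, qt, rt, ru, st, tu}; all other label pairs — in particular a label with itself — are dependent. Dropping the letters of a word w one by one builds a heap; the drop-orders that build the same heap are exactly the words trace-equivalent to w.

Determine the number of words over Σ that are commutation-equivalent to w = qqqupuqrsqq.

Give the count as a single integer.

3

0(q) covers ∅
1(q) covers 0:q
2(q) covers 1:q
3(u) covers 2:q
4(p) covers 2:q
5(u) covers 3:u
6(q) covers 4:p, 5:u
7(r) covers 6:q
8(s) covers 7:r
9(q) covers 8:s
10(q) covers 9:q
floor of heap: 0:q
completions by unplaced set U, small U first (add the entries for U minus each lowest piece of U):
  |U|=1: {10}:1
  |U|=2: {9,10}:1
  |U|=3: {8,9,10}:1
  |U|=4: {7,8,9,10}:1
  |U|=5: {6,7,8,9,10}:1
  |U|=6: {4,6,7,8,9,10}:1  {5,6,7,8,9,10}:1
  |U|=7: {3,5,6,7,8,9,10}:1  {4,5,6,7,8,9,10}:2
  |U|=8: {3,4,5,6,7,8,9,10}:3
  |U|=9: {2,3,4,5,6,7,8,9,10}:3
  start at 0(q): 3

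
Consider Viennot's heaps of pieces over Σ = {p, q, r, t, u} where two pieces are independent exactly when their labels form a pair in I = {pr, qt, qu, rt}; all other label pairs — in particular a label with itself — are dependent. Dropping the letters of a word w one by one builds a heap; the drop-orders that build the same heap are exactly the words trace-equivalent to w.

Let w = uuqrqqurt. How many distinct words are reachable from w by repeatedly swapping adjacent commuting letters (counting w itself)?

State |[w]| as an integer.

0(u) covers ∅
1(u) covers 0:u
2(q) covers ∅
3(r) covers 1:u, 2:q
4(q) covers 3:r
5(q) covers 4:q
6(u) covers 3:r
7(r) covers 5:q, 6:u
8(t) covers 6:u
floor of heap: 0:u, 2:q
completions by unplaced set U, small U first (add the entries for U minus each lowest piece of U):
  |U|=1: {7}:1  {8}:1
  |U|=2: {5,7}:1  {7,8}:2
  |U|=3: {4,5,7}:1  {5,7,8}:3  {6,7,8}:2
  |U|=4: {4,5,7,8}:4  {5,6,7,8}:5
  |U|=5: {4,5,6,7,8}:9
  |U|=6: {3,4,5,6,7,8}:9
  |U|=7: {1,3,4,5,6,7,8}:9  {2,3,4,5,6,7,8}:9
  start at 0(u): 18
  start at 2(q): 9
sum over floor = 27

27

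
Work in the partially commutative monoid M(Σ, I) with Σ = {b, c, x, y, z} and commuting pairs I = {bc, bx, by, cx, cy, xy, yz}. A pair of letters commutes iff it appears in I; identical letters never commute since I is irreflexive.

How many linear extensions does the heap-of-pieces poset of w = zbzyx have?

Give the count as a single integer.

5

0(z) covers ∅
1(b) covers 0:z
2(z) covers 1:b
3(y) covers ∅
4(x) covers 2:z
floor of heap: 0:z, 3:y
completions by unplaced set U, small U first (add the entries for U minus each lowest piece of U):
  |U|=1: {3}:1  {4}:1
  |U|=2: {2,4}:1  {3,4}:2
  |U|=3: {1,2,4}:1  {2,3,4}:3
  start at 0(z): 4
  start at 3(y): 1
sum over floor = 5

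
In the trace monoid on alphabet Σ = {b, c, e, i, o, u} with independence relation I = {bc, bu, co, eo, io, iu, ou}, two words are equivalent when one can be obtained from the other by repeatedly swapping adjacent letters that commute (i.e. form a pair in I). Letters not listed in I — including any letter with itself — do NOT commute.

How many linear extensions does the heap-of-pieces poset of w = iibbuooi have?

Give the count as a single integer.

#0=i has no predecessor
#1=i depends on [0:i]
#2=b depends on [1:i]
#3=b depends on [2:b]
#4=u has no predecessor
#5=o depends on [3:b]
#6=o depends on [5:o]
#7=i depends on [3:b]
sources: [0:i, 4:u]
N(rest) = Σ N(rest − s) over sources s of rest; N(one piece) = 1:
  size 1 → [4]=1  [6]=1  [7]=1
  size 2 → [4,6]=2  [4,7]=2  [5,6]=1  [6,7]=2
  size 3 → [4,5,6]=3  [4,6,7]=6  [5,6,7]=3
  size 4 → [3,5,6,7]=3  [4,5,6,7]=12
  size 5 → [2,3,5,6,7]=3  [3,4,5,6,7]=15
  size 6 → [1,2,3,5,6,7]=3  [2,3,4,5,6,7]=18
  first=0(i) contributes 21
  first=4(u) contributes 3
|[w]| = 24

24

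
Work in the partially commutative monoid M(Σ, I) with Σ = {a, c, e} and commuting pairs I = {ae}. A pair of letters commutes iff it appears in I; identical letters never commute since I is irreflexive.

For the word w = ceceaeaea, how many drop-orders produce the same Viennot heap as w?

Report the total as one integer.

20

piece 0:c — minimal
piece 1:e rests on {0:c}
piece 2:c rests on {1:e}
piece 3:e rests on {2:c}
piece 4:a rests on {2:c}
piece 5:e rests on {3:e}
piece 6:a rests on {4:a}
piece 7:e rests on {5:e}
piece 8:a rests on {6:a}
minimal pieces: {0:c}
ways to finish when only these pieces remain (= sum over removing one remaining piece with nothing left below it):
  1 left: {7}→1  {8}→1
  2 left: {5,7}→1  {6,8}→1  {7,8}→2
  3 left: {3,5,7}→1  {4,6,8}→1  {5,7,8}→3  {6,7,8}→3
  4 left: {3,5,7,8}→4  {4,6,7,8}→4  {5,6,7,8}→6
  5 left: {3,5,6,7,8}→10  {4,5,6,7,8}→10
  6 left: {3,4,5,6,7,8}→20
  7 left: {2,3,4,5,6,7,8}→20
  placing 0:c first → 20 extensions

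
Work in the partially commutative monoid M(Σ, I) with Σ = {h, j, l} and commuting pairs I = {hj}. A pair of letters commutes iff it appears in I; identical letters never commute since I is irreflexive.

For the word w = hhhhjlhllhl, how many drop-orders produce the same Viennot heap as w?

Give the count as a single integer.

5

drop 0:h onto floor
drop 1:h onto {0:h}
drop 2:h onto {1:h}
drop 3:h onto {2:h}
drop 4:j onto floor
drop 5:l onto {3:h, 4:j}
drop 6:h onto {5:l}
drop 7:l onto {6:h}
drop 8:l onto {7:l}
drop 9:h onto {8:l}
drop 10:l onto {9:h}
ground layer = {0:h, 4:j}
drop-orders for the pieces not yet dropped (sum over which currently-grounded one goes next):
  1 to go: {10} 1
  2 to go: {9,10} 1
  3 to go: {8,9,10} 1
  4 to go: {7,8,9,10} 1
  5 to go: {6,7,8,9,10} 1
  6 to go: {5,6,7,8,9,10} 1
  7 to go: {3,5,6,7,8,9,10} 1  {4,5,6,7,8,9,10} 1
  8 to go: {2,3,5,6,7,8,9,10} 1  {3,4,5,6,7,8,9,10} 2
  9 to go: {1,2,3,5,6,7,8,9,10} 1  {2,3,4,5,6,7,8,9,10} 3
  if 0:h drops first: 4 orders
  if 4:j drops first: 1 orders
heap linearizations: 5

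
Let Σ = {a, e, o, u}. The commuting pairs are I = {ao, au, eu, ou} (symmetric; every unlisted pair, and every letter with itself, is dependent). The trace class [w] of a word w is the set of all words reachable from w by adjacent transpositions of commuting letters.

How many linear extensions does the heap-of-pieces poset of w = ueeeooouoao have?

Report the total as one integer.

#0=u has no predecessor
#1=e has no predecessor
#2=e depends on [1:e]
#3=e depends on [2:e]
#4=o depends on [3:e]
#5=o depends on [4:o]
#6=o depends on [5:o]
#7=u depends on [0:u]
#8=o depends on [6:o]
#9=a depends on [3:e]
#10=o depends on [8:o]
sources: [0:u, 1:e]
N(rest) = Σ N(rest − s) over sources s of rest; N(one piece) = 1:
  size 1 → [7]=1  [9]=1  [10]=1
  size 2 → [0,7]=1  [7,9]=2  [7,10]=2  [8,10]=1  [9,10]=2
  size 3 → [0,7,9]=3  [0,7,10]=3  [6,8,10]=1  [7,8,10]=3  [7,9,10]=6  [8,9,10]=3
  size 4 → [0,7,8,10]=6  [0,7,9,10]=12  [5,6,8,10]=1  [6,7,8,10]=4  [6,8,9,10]=4  [7,8,9,10]=12
  size 5 → [0,6,7,8,10]=10  [0,7,8,9,10]=30  [4,5,6,8,10]=1  [5,6,7,8,10]=5  [5,6,8,9,10]=5  [6,7,8,9,10]=20
  size 6 → [0,5,6,7,8,10]=15  [0,6,7,8,9,10]=60  [4,5,6,7,8,10]=6  [4,5,6,8,9,10]=6  [5,6,7,8,9,10]=30
  size 7 → [0,4,5,6,7,8,10]=21  [0,5,6,7,8,9,10]=105  [3,4,5,6,8,9,10]=6  [4,5,6,7,8,9,10]=42
  size 8 → [0,4,5,6,7,8,9,10]=168  [2,3,4,5,6,8,9,10]=6  [3,4,5,6,7,8,9,10]=48
  size 9 → [0,3,4,5,6,7,8,9,10]=216  [1,2,3,4,5,6,8,9,10]=6  [2,3,4,5,6,7,8,9,10]=54
  first=0(u) contributes 60
  first=1(e) contributes 270
|[w]| = 330

330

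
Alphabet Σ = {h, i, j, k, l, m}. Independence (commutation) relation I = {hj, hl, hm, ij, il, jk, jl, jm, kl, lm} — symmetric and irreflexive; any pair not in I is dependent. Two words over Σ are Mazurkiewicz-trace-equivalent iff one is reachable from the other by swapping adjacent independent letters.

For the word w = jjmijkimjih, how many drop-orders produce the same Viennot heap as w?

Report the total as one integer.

0(j) covers ∅
1(j) covers 0:j
2(m) covers ∅
3(i) covers 2:m
4(j) covers 1:j
5(k) covers 3:i
6(i) covers 5:k
7(m) covers 6:i
8(j) covers 4:j
9(i) covers 7:m
10(h) covers 9:i
floor of heap: 0:j, 2:m
completions by unplaced set U, small U first (add the entries for U minus each lowest piece of U):
  |U|=1: {8}:1  {10}:1
  |U|=2: {4,8}:1  {8,10}:2  {9,10}:1
  |U|=3: {1,4,8}:1  {4,8,10}:3  {7,9,10}:1  {8,9,10}:3
  |U|=4: {0,1,4,8}:1  {1,4,8,10}:4  {4,8,9,10}:6  {6,7,9,10}:1  {7,8,9,10}:4
  |U|=5: {0,1,4,8,10}:5  {1,4,8,9,10}:10  {4,7,8,9,10}:10  {5,6,7,9,10}:1  {6,7,8,9,10}:5
  |U|=6: {0,1,4,8,9,10}:15  {1,4,7,8,9,10}:20  {3,5,6,7,9,10}:1  {4,6,7,8,9,10}:15  {5,6,7,8,9,10}:6
  |U|=7: {0,1,4,7,8,9,10}:35  {1,4,6,7,8,9,10}:35  {2,3,5,6,7,9,10}:1  {3,5,6,7,8,9,10}:7  {4,5,6,7,8,9,10}:21
  |U|=8: {0,1,4,6,7,8,9,10}:70  {1,4,5,6,7,8,9,10}:56  {2,3,5,6,7,8,9,10}:8  {3,4,5,6,7,8,9,10}:28
  |U|=9: {0,1,4,5,6,7,8,9,10}:126  {1,3,4,5,6,7,8,9,10}:84  {2,3,4,5,6,7,8,9,10}:36
  start at 0(j): 120
  start at 2(m): 210
sum over floor = 330

330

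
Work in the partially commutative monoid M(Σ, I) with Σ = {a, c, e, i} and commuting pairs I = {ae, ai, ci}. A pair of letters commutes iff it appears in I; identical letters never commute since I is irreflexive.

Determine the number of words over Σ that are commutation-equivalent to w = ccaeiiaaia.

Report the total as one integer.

70

#0=c has no predecessor
#1=c depends on [0:c]
#2=a depends on [1:c]
#3=e depends on [1:c]
#4=i depends on [3:e]
#5=i depends on [4:i]
#6=a depends on [2:a]
#7=a depends on [6:a]
#8=i depends on [5:i]
#9=a depends on [7:a]
sources: [0:c]
N(rest) = Σ N(rest − s) over sources s of rest; N(one piece) = 1:
  size 1 → [8]=1  [9]=1
  size 2 → [5,8]=1  [7,9]=1  [8,9]=2
  size 3 → [4,5,8]=1  [5,8,9]=3  [6,7,9]=1  [7,8,9]=3
  size 4 → [2,6,7,9]=1  [3,4,5,8]=1  [4,5,8,9]=4  [5,7,8,9]=6  [6,7,8,9]=4
  size 5 → [2,6,7,8,9]=5  [3,4,5,8,9]=5  [4,5,7,8,9]=10  [5,6,7,8,9]=10
  size 6 → [2,5,6,7,8,9]=15  [3,4,5,7,8,9]=15  [4,5,6,7,8,9]=20
  size 7 → [2,4,5,6,7,8,9]=35  [3,4,5,6,7,8,9]=35
  size 8 → [2,3,4,5,6,7,8,9]=70
  first=0(c) contributes 70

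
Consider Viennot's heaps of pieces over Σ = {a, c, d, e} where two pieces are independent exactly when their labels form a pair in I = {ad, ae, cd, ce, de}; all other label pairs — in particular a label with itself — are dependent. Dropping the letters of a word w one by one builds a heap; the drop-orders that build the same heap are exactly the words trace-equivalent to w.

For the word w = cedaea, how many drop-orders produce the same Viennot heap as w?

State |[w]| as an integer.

drop 0:c onto floor
drop 1:e onto floor
drop 2:d onto floor
drop 3:a onto {0:c}
drop 4:e onto {1:e}
drop 5:a onto {3:a}
ground layer = {0:c, 1:e, 2:d}
drop-orders for the pieces not yet dropped (sum over which currently-grounded one goes next):
  1 to go: {2} 1  {4} 1  {5} 1
  2 to go: {1,4} 1  {2,4} 2  {2,5} 2  {3,5} 1  {4,5} 2
  3 to go: {0,3,5} 1  {1,2,4} 3  {1,4,5} 3  {2,3,5} 3  {2,4,5} 6  {3,4,5} 3
  4 to go: {0,2,3,5} 4  {0,3,4,5} 4  {1,2,4,5} 12  {1,3,4,5} 6  {2,3,4,5} 12
  if 0:c drops first: 30 orders
  if 1:e drops first: 20 orders
  if 2:d drops first: 10 orders
heap linearizations: 60

60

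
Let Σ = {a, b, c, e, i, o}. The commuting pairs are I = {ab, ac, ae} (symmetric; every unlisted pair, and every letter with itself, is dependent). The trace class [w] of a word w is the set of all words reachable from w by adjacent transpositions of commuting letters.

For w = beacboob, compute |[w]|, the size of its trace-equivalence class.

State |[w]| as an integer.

5

0(b) covers ∅
1(e) covers 0:b
2(a) covers ∅
3(c) covers 1:e
4(b) covers 3:c
5(o) covers 2:a, 4:b
6(o) covers 5:o
7(b) covers 6:o
floor of heap: 0:b, 2:a
completions by unplaced set U, small U first (add the entries for U minus each lowest piece of U):
  |U|=1: {7}:1
  |U|=2: {6,7}:1
  |U|=3: {5,6,7}:1
  |U|=4: {2,5,6,7}:1  {4,5,6,7}:1
  |U|=5: {2,4,5,6,7}:2  {3,4,5,6,7}:1
  |U|=6: {1,3,4,5,6,7}:1  {2,3,4,5,6,7}:3
  start at 0(b): 4
  start at 2(a): 1
sum over floor = 5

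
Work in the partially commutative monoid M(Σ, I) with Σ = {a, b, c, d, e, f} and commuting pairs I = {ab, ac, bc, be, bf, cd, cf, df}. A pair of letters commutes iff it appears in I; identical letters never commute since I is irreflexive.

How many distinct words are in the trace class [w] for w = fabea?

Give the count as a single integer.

5

drop 0:f onto floor
drop 1:a onto {0:f}
drop 2:b onto floor
drop 3:e onto {1:a}
drop 4:a onto {3:e}
ground layer = {0:f, 2:b}
drop-orders for the pieces not yet dropped (sum over which currently-grounded one goes next):
  1 to go: {2} 1  {4} 1
  2 to go: {2,4} 2  {3,4} 1
  3 to go: {1,3,4} 1  {2,3,4} 3
  if 0:f drops first: 4 orders
  if 2:b drops first: 1 orders
heap linearizations: 5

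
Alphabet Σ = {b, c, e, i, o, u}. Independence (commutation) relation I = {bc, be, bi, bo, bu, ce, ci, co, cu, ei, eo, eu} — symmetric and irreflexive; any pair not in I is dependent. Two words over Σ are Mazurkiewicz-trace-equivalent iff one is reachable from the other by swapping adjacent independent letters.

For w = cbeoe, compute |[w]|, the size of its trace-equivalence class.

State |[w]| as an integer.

0(c) covers ∅
1(b) covers ∅
2(e) covers ∅
3(o) covers ∅
4(e) covers 2:e
floor of heap: 0:c, 1:b, 2:e, 3:o
completions by unplaced set U, small U first (add the entries for U minus each lowest piece of U):
  |U|=1: {0}:1  {1}:1  {3}:1  {4}:1
  |U|=2: {0,1}:2  {0,3}:2  {0,4}:2  {1,3}:2  {1,4}:2  {2,4}:1  {3,4}:2
  |U|=3: {0,1,3}:6  {0,1,4}:6  {0,2,4}:3  {0,3,4}:6  {1,2,4}:3  {1,3,4}:6  {2,3,4}:3
  start at 0(c): 12
  start at 1(b): 12
  start at 2(e): 24
  start at 3(o): 12
sum over floor = 60

60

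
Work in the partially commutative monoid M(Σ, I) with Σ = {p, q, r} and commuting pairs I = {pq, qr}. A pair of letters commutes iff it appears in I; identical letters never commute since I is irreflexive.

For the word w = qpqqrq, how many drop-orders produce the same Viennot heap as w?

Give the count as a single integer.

15

#0=q has no predecessor
#1=p has no predecessor
#2=q depends on [0:q]
#3=q depends on [2:q]
#4=r depends on [1:p]
#5=q depends on [3:q]
sources: [0:q, 1:p]
N(rest) = Σ N(rest − s) over sources s of rest; N(one piece) = 1:
  size 1 → [4]=1  [5]=1
  size 2 → [1,4]=1  [3,5]=1  [4,5]=2
  size 3 → [1,4,5]=3  [2,3,5]=1  [3,4,5]=3
  size 4 → [0,2,3,5]=1  [1,3,4,5]=6  [2,3,4,5]=4
  first=0(q) contributes 10
  first=1(p) contributes 5
|[w]| = 15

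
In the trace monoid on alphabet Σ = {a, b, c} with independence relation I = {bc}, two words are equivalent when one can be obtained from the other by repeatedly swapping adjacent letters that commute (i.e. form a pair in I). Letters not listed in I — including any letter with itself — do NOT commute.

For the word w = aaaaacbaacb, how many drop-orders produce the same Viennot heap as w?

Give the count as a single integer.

drop 0:a onto floor
drop 1:a onto {0:a}
drop 2:a onto {1:a}
drop 3:a onto {2:a}
drop 4:a onto {3:a}
drop 5:c onto {4:a}
drop 6:b onto {4:a}
drop 7:a onto {5:c, 6:b}
drop 8:a onto {7:a}
drop 9:c onto {8:a}
drop 10:b onto {8:a}
ground layer = {0:a}
drop-orders for the pieces not yet dropped (sum over which currently-grounded one goes next):
  1 to go: {9} 1  {10} 1
  2 to go: {9,10} 2
  3 to go: {8,9,10} 2
  4 to go: {7,8,9,10} 2
  5 to go: {5,7,8,9,10} 2  {6,7,8,9,10} 2
  6 to go: {5,6,7,8,9,10} 4
  7 to go: {4,5,6,7,8,9,10} 4
  8 to go: {3,4,5,6,7,8,9,10} 4
  9 to go: {2,3,4,5,6,7,8,9,10} 4
  if 0:a drops first: 4 orders

4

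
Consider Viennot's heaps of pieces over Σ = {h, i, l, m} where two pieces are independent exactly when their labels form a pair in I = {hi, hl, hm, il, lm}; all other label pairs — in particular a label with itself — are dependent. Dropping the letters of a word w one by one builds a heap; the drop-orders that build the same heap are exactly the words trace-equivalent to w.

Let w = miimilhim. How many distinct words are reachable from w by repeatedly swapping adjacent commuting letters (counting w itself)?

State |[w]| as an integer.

72

drop 0:m onto floor
drop 1:i onto {0:m}
drop 2:i onto {1:i}
drop 3:m onto {2:i}
drop 4:i onto {3:m}
drop 5:l onto floor
drop 6:h onto floor
drop 7:i onto {4:i}
drop 8:m onto {7:i}
ground layer = {0:m, 5:l, 6:h}
drop-orders for the pieces not yet dropped (sum over which currently-grounded one goes next):
  1 to go: {5} 1  {6} 1  {8} 1
  2 to go: {5,6} 2  {5,8} 2  {6,8} 2  {7,8} 1
  3 to go: {4,7,8} 1  {5,6,8} 6  {5,7,8} 3  {6,7,8} 3
  4 to go: {3,4,7,8} 1  {4,5,7,8} 4  {4,6,7,8} 4  {5,6,7,8} 12
  5 to go: {2,3,4,7,8} 1  {3,4,5,7,8} 5  {3,4,6,7,8} 5  {4,5,6,7,8} 20
  6 to go: {1,2,3,4,7,8} 1  {2,3,4,5,7,8} 6  {2,3,4,6,7,8} 6  {3,4,5,6,7,8} 30
  7 to go: {0,1,2,3,4,7,8} 1  {1,2,3,4,5,7,8} 7  {1,2,3,4,6,7,8} 7  {2,3,4,5,6,7,8} 42
  if 0:m drops first: 56 orders
  if 5:l drops first: 8 orders
  if 6:h drops first: 8 orders
heap linearizations: 72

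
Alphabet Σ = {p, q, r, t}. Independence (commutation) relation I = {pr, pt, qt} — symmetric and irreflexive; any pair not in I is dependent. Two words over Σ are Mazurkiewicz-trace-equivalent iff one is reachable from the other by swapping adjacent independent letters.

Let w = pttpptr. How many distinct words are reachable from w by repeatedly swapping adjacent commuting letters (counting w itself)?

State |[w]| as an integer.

#0=p has no predecessor
#1=t has no predecessor
#2=t depends on [1:t]
#3=p depends on [0:p]
#4=p depends on [3:p]
#5=t depends on [2:t]
#6=r depends on [5:t]
sources: [0:p, 1:t]
N(rest) = Σ N(rest − s) over sources s of rest; N(one piece) = 1:
  size 1 → [4]=1  [6]=1
  size 2 → [3,4]=1  [4,6]=2  [5,6]=1
  size 3 → [0,3,4]=1  [2,5,6]=1  [3,4,6]=3  [4,5,6]=3
  size 4 → [0,3,4,6]=4  [1,2,5,6]=1  [2,4,5,6]=4  [3,4,5,6]=6
  size 5 → [0,3,4,5,6]=10  [1,2,4,5,6]=5  [2,3,4,5,6]=10
  first=0(p) contributes 15
  first=1(t) contributes 20
|[w]| = 35

35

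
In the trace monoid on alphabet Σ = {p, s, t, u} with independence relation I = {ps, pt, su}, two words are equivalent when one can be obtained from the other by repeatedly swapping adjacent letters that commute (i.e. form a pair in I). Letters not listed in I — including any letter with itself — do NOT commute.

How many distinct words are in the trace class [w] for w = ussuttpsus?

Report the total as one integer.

84

0(u) covers ∅
1(s) covers ∅
2(s) covers 1:s
3(u) covers 0:u
4(t) covers 2:s, 3:u
5(t) covers 4:t
6(p) covers 3:u
7(s) covers 5:t
8(u) covers 5:t, 6:p
9(s) covers 7:s
floor of heap: 0:u, 1:s
completions by unplaced set U, small U first (add the entries for U minus each lowest piece of U):
  |U|=1: {8}:1  {9}:1
  |U|=2: {6,8}:1  {7,9}:1  {8,9}:2
  |U|=3: {6,8,9}:3  {7,8,9}:3
  |U|=4: {5,7,8,9}:3  {6,7,8,9}:6
  |U|=5: {4,5,7,8,9}:3  {5,6,7,8,9}:9
  |U|=6: {2,4,5,7,8,9}:3  {4,5,6,7,8,9}:12
  |U|=7: {1,2,4,5,7,8,9}:3  {2,4,5,6,7,8,9}:15  {3,4,5,6,7,8,9}:12
  |U|=8: {0,3,4,5,6,7,8,9}:12  {1,2,4,5,6,7,8,9}:18  {2,3,4,5,6,7,8,9}:27
  start at 0(u): 45
  start at 1(s): 39
sum over floor = 84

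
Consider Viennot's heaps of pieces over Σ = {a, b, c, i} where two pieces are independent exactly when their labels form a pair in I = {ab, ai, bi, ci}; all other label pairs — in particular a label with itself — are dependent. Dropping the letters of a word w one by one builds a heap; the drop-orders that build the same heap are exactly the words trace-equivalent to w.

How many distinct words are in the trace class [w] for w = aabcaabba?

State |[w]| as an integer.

30

#0=a has no predecessor
#1=a depends on [0:a]
#2=b has no predecessor
#3=c depends on [1:a, 2:b]
#4=a depends on [3:c]
#5=a depends on [4:a]
#6=b depends on [3:c]
#7=b depends on [6:b]
#8=a depends on [5:a]
sources: [0:a, 2:b]
N(rest) = Σ N(rest − s) over sources s of rest; N(one piece) = 1:
  size 1 → [7]=1  [8]=1
  size 2 → [5,8]=1  [6,7]=1  [7,8]=2
  size 3 → [4,5,8]=1  [5,7,8]=3  [6,7,8]=3
  size 4 → [4,5,7,8]=4  [5,6,7,8]=6
  size 5 → [4,5,6,7,8]=10
  size 6 → [3,4,5,6,7,8]=10
  size 7 → [1,3,4,5,6,7,8]=10  [2,3,4,5,6,7,8]=10
  first=0(a) contributes 20
  first=2(b) contributes 10
|[w]| = 30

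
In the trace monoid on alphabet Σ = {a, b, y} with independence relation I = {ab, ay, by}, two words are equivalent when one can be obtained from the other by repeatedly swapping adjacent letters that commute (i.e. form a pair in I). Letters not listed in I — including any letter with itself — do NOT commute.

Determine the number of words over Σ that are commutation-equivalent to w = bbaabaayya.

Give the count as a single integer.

piece 0:b — minimal
piece 1:b rests on {0:b}
piece 2:a — minimal
piece 3:a rests on {2:a}
piece 4:b rests on {1:b}
piece 5:a rests on {3:a}
piece 6:a rests on {5:a}
piece 7:y — minimal
piece 8:y rests on {7:y}
piece 9:a rests on {6:a}
minimal pieces: {0:b, 2:a, 7:y}
ways to finish when only these pieces remain (= sum over removing one remaining piece with nothing left below it):
  1 left: {4}→1  {8}→1  {9}→1
  2 left: {1,4}→1  {4,8}→2  {4,9}→2  {6,9}→1  {7,8}→1  {8,9}→2
  3 left: {0,1,4}→1  {1,4,8}→3  {1,4,9}→3  {4,6,9}→3  {4,7,8}→3  {4,8,9}→6  {5,6,9}→1  {6,8,9}→3  {7,8,9}→3
  4 left: {0,1,4,8}→4  {0,1,4,9}→4  {1,4,6,9}→6  {1,4,7,8}→6  {1,4,8,9}→12  {3,5,6,9}→1  {4,5,6,9}→4  {4,6,8,9}→12  {4,7,8,9}→12  {5,6,8,9}→4  {6,7,8,9}→6
  5 left: {0,1,4,6,9}→10  {0,1,4,7,8}→10  {0,1,4,8,9}→20  {1,4,5,6,9}→10  {1,4,6,8,9}→30  {1,4,7,8,9}→30  {2,3,5,6,9}→1  {3,4,5,6,9}→5  {3,5,6,8,9}→5  {4,5,6,8,9}→20  {4,6,7,8,9}→30  {5,6,7,8,9}→10
  6 left: {0,1,4,5,6,9}→20  {0,1,4,6,8,9}→60  {0,1,4,7,8,9}→60  {1,3,4,5,6,9}→15  {1,4,5,6,8,9}→60  {1,4,6,7,8,9}→90  {2,3,4,5,6,9}→6  {2,3,5,6,8,9}→6  {3,4,5,6,8,9}→30  {3,5,6,7,8,9}→15  {4,5,6,7,8,9}→60
  7 left: {0,1,3,4,5,6,9}→35  {0,1,4,5,6,8,9}→140  {0,1,4,6,7,8,9}→210  {1,2,3,4,5,6,9}→21  {1,3,4,5,6,8,9}→105  {1,4,5,6,7,8,9}→210  {2,3,4,5,6,8,9}→42  {2,3,5,6,7,8,9}→21  {3,4,5,6,7,8,9}→105
  8 left: {0,1,2,3,4,5,6,9}→56  {0,1,3,4,5,6,8,9}→280  {0,1,4,5,6,7,8,9}→560  {1,2,3,4,5,6,8,9}→168  {1,3,4,5,6,7,8,9}→420  {2,3,4,5,6,7,8,9}→168
  placing 0:b first → 756 extensions
  placing 2:a first → 1260 extensions
  placing 7:y first → 504 extensions
total linear extensions = 2520

2520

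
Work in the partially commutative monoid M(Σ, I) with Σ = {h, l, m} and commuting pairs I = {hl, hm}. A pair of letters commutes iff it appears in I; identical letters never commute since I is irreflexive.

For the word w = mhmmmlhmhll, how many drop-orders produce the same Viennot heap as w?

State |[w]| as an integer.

165

#0=m has no predecessor
#1=h has no predecessor
#2=m depends on [0:m]
#3=m depends on [2:m]
#4=m depends on [3:m]
#5=l depends on [4:m]
#6=h depends on [1:h]
#7=m depends on [5:l]
#8=h depends on [6:h]
#9=l depends on [7:m]
#10=l depends on [9:l]
sources: [0:m, 1:h]
N(rest) = Σ N(rest − s) over sources s of rest; N(one piece) = 1:
  size 1 → [8]=1  [10]=1
  size 2 → [6,8]=1  [8,10]=2  [9,10]=1
  size 3 → [1,6,8]=1  [6,8,10]=3  [7,9,10]=1  [8,9,10]=3
  size 4 → [1,6,8,10]=4  [5,7,9,10]=1  [6,8,9,10]=6  [7,8,9,10]=4
  size 5 → [1,6,8,9,10]=10  [4,5,7,9,10]=1  [5,7,8,9,10]=5  [6,7,8,9,10]=10
  size 6 → [1,6,7,8,9,10]=20  [3,4,5,7,9,10]=1  [4,5,7,8,9,10]=6  [5,6,7,8,9,10]=15
  size 7 → [1,5,6,7,8,9,10]=35  [2,3,4,5,7,9,10]=1  [3,4,5,7,8,9,10]=7  [4,5,6,7,8,9,10]=21
  size 8 → [0,2,3,4,5,7,9,10]=1  [1,4,5,6,7,8,9,10]=56  [2,3,4,5,7,8,9,10]=8  [3,4,5,6,7,8,9,10]=28
  size 9 → [0,2,3,4,5,7,8,9,10]=9  [1,3,4,5,6,7,8,9,10]=84  [2,3,4,5,6,7,8,9,10]=36
  first=0(m) contributes 120
  first=1(h) contributes 45
|[w]| = 165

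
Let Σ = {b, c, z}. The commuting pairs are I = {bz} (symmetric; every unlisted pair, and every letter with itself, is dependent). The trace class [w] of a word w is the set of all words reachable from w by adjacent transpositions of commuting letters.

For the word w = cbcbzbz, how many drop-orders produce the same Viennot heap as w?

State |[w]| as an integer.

piece 0:c — minimal
piece 1:b rests on {0:c}
piece 2:c rests on {1:b}
piece 3:b rests on {2:c}
piece 4:z rests on {2:c}
piece 5:b rests on {3:b}
piece 6:z rests on {4:z}
minimal pieces: {0:c}
ways to finish when only these pieces remain (= sum over removing one remaining piece with nothing left below it):
  1 left: {5}→1  {6}→1
  2 left: {3,5}→1  {4,6}→1  {5,6}→2
  3 left: {3,5,6}→3  {4,5,6}→3
  4 left: {3,4,5,6}→6
  5 left: {2,3,4,5,6}→6
  placing 0:c first → 6 extensions

6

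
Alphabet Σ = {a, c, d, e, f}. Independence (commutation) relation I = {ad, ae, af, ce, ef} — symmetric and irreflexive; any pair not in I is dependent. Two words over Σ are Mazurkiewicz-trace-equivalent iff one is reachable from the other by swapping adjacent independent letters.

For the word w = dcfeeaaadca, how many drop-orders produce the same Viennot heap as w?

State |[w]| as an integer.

155

piece 0:d — minimal
piece 1:c rests on {0:d}
piece 2:f rests on {1:c}
piece 3:e rests on {0:d}
piece 4:e rests on {3:e}
piece 5:a rests on {1:c}
piece 6:a rests on {5:a}
piece 7:a rests on {6:a}
piece 8:d rests on {2:f, 4:e}
piece 9:c rests on {7:a, 8:d}
piece 10:a rests on {9:c}
minimal pieces: {0:d}
ways to finish when only these pieces remain (= sum over removing one remaining piece with nothing left below it):
  1 left: {10}→1
  2 left: {9,10}→1
  3 left: {7,9,10}→1  {8,9,10}→1
  4 left: {2,8,9,10}→1  {4,8,9,10}→1  {6,7,9,10}→1  {7,8,9,10}→2
  5 left: {2,4,8,9,10}→2  {2,7,8,9,10}→3  {3,4,8,9,10}→1  {4,7,8,9,10}→3  {5,6,7,9,10}→1  {6,7,8,9,10}→3
  6 left: {2,3,4,8,9,10}→3  {2,4,7,8,9,10}→8  {2,6,7,8,9,10}→6  {3,4,7,8,9,10}→4  {4,6,7,8,9,10}→6  {5,6,7,8,9,10}→4
  7 left: {2,3,4,7,8,9,10}→15  {2,4,6,7,8,9,10}→20  {2,5,6,7,8,9,10}→10  {3,4,6,7,8,9,10}→10  {4,5,6,7,8,9,10}→10
  8 left: {1,2,5,6,7,8,9,10}→10  {2,3,4,6,7,8,9,10}→45  {2,4,5,6,7,8,9,10}→40  {3,4,5,6,7,8,9,10}→20
  9 left: {1,2,4,5,6,7,8,9,10}→50  {2,3,4,5,6,7,8,9,10}→105
  placing 0:d first → 155 extensions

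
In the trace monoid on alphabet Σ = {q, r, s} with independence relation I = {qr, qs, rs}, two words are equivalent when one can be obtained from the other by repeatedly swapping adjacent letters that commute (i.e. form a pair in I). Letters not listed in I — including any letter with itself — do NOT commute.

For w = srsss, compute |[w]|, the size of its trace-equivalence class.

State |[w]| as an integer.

5

0(s) covers ∅
1(r) covers ∅
2(s) covers 0:s
3(s) covers 2:s
4(s) covers 3:s
floor of heap: 0:s, 1:r
completions by unplaced set U, small U first (add the entries for U minus each lowest piece of U):
  |U|=1: {1}:1  {4}:1
  |U|=2: {1,4}:2  {3,4}:1
  |U|=3: {1,3,4}:3  {2,3,4}:1
  start at 0(s): 4
  start at 1(r): 1
sum over floor = 5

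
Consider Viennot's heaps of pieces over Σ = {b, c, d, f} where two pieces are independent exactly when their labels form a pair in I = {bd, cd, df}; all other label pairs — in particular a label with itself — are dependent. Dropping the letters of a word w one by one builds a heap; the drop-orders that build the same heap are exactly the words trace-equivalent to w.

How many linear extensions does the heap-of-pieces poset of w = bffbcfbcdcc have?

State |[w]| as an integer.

11

0(b) covers ∅
1(f) covers 0:b
2(f) covers 1:f
3(b) covers 2:f
4(c) covers 3:b
5(f) covers 4:c
6(b) covers 5:f
7(c) covers 6:b
8(d) covers ∅
9(c) covers 7:c
10(c) covers 9:c
floor of heap: 0:b, 8:d
completions by unplaced set U, small U first (add the entries for U minus each lowest piece of U):
  |U|=1: {8}:1  {10}:1
  |U|=2: {8,10}:2  {9,10}:1
  |U|=3: {7,9,10}:1  {8,9,10}:3
  |U|=4: {6,7,9,10}:1  {7,8,9,10}:4
  |U|=5: {5,6,7,9,10}:1  {6,7,8,9,10}:5
  |U|=6: {4,5,6,7,9,10}:1  {5,6,7,8,9,10}:6
  |U|=7: {3,4,5,6,7,9,10}:1  {4,5,6,7,8,9,10}:7
  |U|=8: {2,3,4,5,6,7,9,10}:1  {3,4,5,6,7,8,9,10}:8
  |U|=9: {1,2,3,4,5,6,7,9,10}:1  {2,3,4,5,6,7,8,9,10}:9
  start at 0(b): 10
  start at 8(d): 1
sum over floor = 11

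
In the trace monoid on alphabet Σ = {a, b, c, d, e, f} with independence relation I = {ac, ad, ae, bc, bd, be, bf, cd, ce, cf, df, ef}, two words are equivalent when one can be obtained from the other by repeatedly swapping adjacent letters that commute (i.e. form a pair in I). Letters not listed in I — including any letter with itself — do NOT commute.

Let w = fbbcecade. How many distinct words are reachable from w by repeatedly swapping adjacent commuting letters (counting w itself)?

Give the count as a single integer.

drop 0:f onto floor
drop 1:b onto floor
drop 2:b onto {1:b}
drop 3:c onto floor
drop 4:e onto floor
drop 5:c onto {3:c}
drop 6:a onto {0:f, 2:b}
drop 7:d onto {4:e}
drop 8:e onto {7:d}
ground layer = {0:f, 1:b, 3:c, 4:e}
drop-orders for the pieces not yet dropped (sum over which currently-grounded one goes next):
  1 to go: {5} 1  {6} 1  {8} 1
  2 to go: {0,6} 1  {2,6} 1  {3,5} 1  {5,6} 2  {5,8} 2  {6,8} 2  {7,8} 1
  3 to go: {0,2,6} 2  {0,5,6} 3  {0,6,8} 3  {1,2,6} 1  {2,5,6} 3  {2,6,8} 3  {3,5,6} 3  {3,5,8} 3  {4,7,8} 1  {5,6,8} 6  {5,7,8} 3  {6,7,8} 3
  4 to go: {0,1,2,6} 3  {0,2,5,6} 8  {0,2,6,8} 8  {0,3,5,6} 6  {0,5,6,8} 12  {0,6,7,8} 6  {1,2,5,6} 4  {1,2,6,8} 4  {2,3,5,6} 6  {2,5,6,8} 12  {2,6,7,8} 6  {3,5,6,8} 12  {3,5,7,8} 6  {4,5,7,8} 4  {4,6,7,8} 4  {5,6,7,8} 12
  5 to go: {0,1,2,5,6} 15  {0,1,2,6,8} 15  {0,2,3,5,6} 20  {0,2,5,6,8} 40  {0,2,6,7,8} 20  {0,3,5,6,8} 30  {0,4,6,7,8} 10  {0,5,6,7,8} 30  {1,2,3,5,6} 10  {1,2,5,6,8} 20  {1,2,6,7,8} 10  {2,3,5,6,8} 30  {2,4,6,7,8} 10  {2,5,6,7,8} 30  {3,4,5,7,8} 10  {3,5,6,7,8} 30  {4,5,6,7,8} 20
  6 to go: {0,1,2,3,5,6} 45  {0,1,2,5,6,8} 90  {0,1,2,6,7,8} 45  {0,2,3,5,6,8} 120  {0,2,4,6,7,8} 40  {0,2,5,6,7,8} 120  {0,3,5,6,7,8} 90  {0,4,5,6,7,8} 60  {1,2,3,5,6,8} 60  {1,2,4,6,7,8} 20  {1,2,5,6,7,8} 60  {2,3,5,6,7,8} 90  {2,4,5,6,7,8} 60  {3,4,5,6,7,8} 60
  7 to go: {0,1,2,3,5,6,8} 315  {0,1,2,4,6,7,8} 105  {0,1,2,5,6,7,8} 315  {0,2,3,5,6,7,8} 420  {0,2,4,5,6,7,8} 280  {0,3,4,5,6,7,8} 210  {1,2,3,5,6,7,8} 210  {1,2,4,5,6,7,8} 140  {2,3,4,5,6,7,8} 210
  if 0:f drops first: 560 orders
  if 1:b drops first: 1120 orders
  if 3:c drops first: 840 orders
  if 4:e drops first: 1260 orders
heap linearizations: 3780

3780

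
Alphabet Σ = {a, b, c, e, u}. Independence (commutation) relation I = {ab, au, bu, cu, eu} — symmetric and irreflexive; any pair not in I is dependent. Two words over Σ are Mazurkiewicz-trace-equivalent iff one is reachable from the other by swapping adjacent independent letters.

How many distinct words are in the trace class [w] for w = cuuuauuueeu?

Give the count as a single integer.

330

#0=c has no predecessor
#1=u has no predecessor
#2=u depends on [1:u]
#3=u depends on [2:u]
#4=a depends on [0:c]
#5=u depends on [3:u]
#6=u depends on [5:u]
#7=u depends on [6:u]
#8=e depends on [4:a]
#9=e depends on [8:e]
#10=u depends on [7:u]
sources: [0:c, 1:u]
N(rest) = Σ N(rest − s) over sources s of rest; N(one piece) = 1:
  size 1 → [9]=1  [10]=1
  size 2 → [7,10]=1  [8,9]=1  [9,10]=2
  size 3 → [4,8,9]=1  [6,7,10]=1  [7,9,10]=3  [8,9,10]=3
  size 4 → [0,4,8,9]=1  [4,8,9,10]=4  [5,6,7,10]=1  [6,7,9,10]=4  [7,8,9,10]=6
  size 5 → [0,4,8,9,10]=5  [3,5,6,7,10]=1  [4,7,8,9,10]=10  [5,6,7,9,10]=5  [6,7,8,9,10]=10
  size 6 → [0,4,7,8,9,10]=15  [2,3,5,6,7,10]=1  [3,5,6,7,9,10]=6  [4,6,7,8,9,10]=20  [5,6,7,8,9,10]=15
  size 7 → [0,4,6,7,8,9,10]=35  [1,2,3,5,6,7,10]=1  [2,3,5,6,7,9,10]=7  [3,5,6,7,8,9,10]=21  [4,5,6,7,8,9,10]=35
  size 8 → [0,4,5,6,7,8,9,10]=70  [1,2,3,5,6,7,9,10]=8  [2,3,5,6,7,8,9,10]=28  [3,4,5,6,7,8,9,10]=56
  size 9 → [0,3,4,5,6,7,8,9,10]=126  [1,2,3,5,6,7,8,9,10]=36  [2,3,4,5,6,7,8,9,10]=84
  first=0(c) contributes 120
  first=1(u) contributes 210
|[w]| = 330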